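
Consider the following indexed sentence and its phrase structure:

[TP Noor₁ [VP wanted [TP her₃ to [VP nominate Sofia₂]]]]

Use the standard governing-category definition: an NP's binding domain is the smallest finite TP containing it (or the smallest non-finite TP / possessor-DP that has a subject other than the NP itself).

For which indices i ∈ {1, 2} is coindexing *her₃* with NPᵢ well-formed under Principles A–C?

none

*her* is a pronoun, so Principle B applies: it must be free in its binding domain.
Binding domain of *her₃*: the matrix TP, whose subject is Noor₁.
*Noor₁* c-commands the pronoun within its binding domain → coindexation would violate Principle B.
*Sofia₂*: the pronoun c-commands this R-expression → coindexation would violate Principle C on *Sofia₂*.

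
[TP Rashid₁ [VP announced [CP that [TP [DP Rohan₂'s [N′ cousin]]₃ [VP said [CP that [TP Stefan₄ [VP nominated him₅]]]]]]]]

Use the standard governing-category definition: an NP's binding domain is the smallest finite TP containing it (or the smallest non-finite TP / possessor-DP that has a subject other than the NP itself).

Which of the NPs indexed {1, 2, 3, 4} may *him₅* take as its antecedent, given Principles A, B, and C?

*him* is a pronoun, so Principle B applies: it must be free in its binding domain.
Binding domain of *him₅*: the embedded TP, whose subject is Stefan₄.
*Rashid₁* c-commands the pronoun but from outside its binding domain, and is not c-commanded by it → coindexation permitted.
*Rohan₂* and the pronoun do not c-command one another → neither Principle B nor Principle C is at stake; coindexation permitted.
*[Rohan₂'s cousin]₃* c-commands the pronoun but from outside its binding domain, and is not c-commanded by it → coindexation permitted.
*Stefan₄* c-commands the pronoun within its binding domain → coindexation would violate Principle B.

{1, 2, 3}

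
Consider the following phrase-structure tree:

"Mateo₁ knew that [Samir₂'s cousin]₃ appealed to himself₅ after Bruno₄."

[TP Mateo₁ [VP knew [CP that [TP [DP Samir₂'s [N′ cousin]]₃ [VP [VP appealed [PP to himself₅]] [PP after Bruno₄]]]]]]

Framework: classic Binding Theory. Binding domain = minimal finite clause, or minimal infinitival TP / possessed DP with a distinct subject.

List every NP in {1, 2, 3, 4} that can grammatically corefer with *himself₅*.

{3}

*himself* is an anaphor, so Principle A applies: it must be bound in its binding domain.
Binding domain of *himself₅*: the embedded TP, whose subject is [Samir₂'s cousin]₃.
*Mateo₁* c-commands the anaphor but is outside its binding domain → cannot satisfy Principle A.
*Samir₂* does not c-command the anaphor → cannot bind it.
*[Samir₂'s cousin]₃* c-commands the anaphor within its binding domain → licit binder.
*Bruno₄* does not c-command the anaphor → cannot bind it.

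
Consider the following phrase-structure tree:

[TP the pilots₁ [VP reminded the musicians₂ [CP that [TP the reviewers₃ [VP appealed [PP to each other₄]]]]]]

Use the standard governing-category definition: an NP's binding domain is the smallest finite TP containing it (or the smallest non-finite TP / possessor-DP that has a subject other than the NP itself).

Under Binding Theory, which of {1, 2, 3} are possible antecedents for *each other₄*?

*each other* is an anaphor, so Principle A applies: it must be bound in its binding domain.
Binding domain of *each other₄*: the embedded TP, whose subject is the reviewers₃.
*the pilots₁* c-commands the anaphor but is outside its binding domain → cannot satisfy Principle A.
*the musicians₂* c-commands the anaphor but is outside its binding domain → cannot satisfy Principle A.
*the reviewers₃* c-commands the anaphor within its binding domain → licit binder.

{3}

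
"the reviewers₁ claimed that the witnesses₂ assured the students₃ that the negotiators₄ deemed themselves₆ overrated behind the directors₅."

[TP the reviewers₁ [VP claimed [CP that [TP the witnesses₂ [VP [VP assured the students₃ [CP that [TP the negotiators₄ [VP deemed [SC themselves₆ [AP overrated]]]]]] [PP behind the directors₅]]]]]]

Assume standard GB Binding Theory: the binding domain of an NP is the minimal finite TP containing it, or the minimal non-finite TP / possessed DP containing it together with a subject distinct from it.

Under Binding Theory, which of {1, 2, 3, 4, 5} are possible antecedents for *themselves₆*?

{4}

*themselves* is an anaphor, so Principle A applies: it must be bound in its binding domain.
Binding domain of *themselves₆*: the embedded TP, whose subject is the negotiators₄.
*the reviewers₁* c-commands the anaphor but is outside its binding domain → cannot satisfy Principle A.
*the witnesses₂* c-commands the anaphor but is outside its binding domain → cannot satisfy Principle A.
*the students₃* c-commands the anaphor but is outside its binding domain → cannot satisfy Principle A.
*the negotiators₄* c-commands the anaphor within its binding domain → licit binder.
*the directors₅* does not c-command the anaphor → cannot bind it.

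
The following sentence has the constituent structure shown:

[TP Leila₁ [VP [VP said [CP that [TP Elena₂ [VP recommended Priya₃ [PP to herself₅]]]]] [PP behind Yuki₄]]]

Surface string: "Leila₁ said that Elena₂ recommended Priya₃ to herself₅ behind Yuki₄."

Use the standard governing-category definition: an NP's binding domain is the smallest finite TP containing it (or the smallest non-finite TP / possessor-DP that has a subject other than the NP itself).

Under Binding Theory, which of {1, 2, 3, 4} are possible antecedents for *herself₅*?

{2, 3}

*herself* is an anaphor, so Principle A applies: it must be bound in its binding domain.
Binding domain of *herself₅*: the embedded TP, whose subject is Elena₂.
*Leila₁* c-commands the anaphor but is outside its binding domain → cannot satisfy Principle A.
*Elena₂* c-commands the anaphor within its binding domain → licit binder.
*Priya₃* c-commands the anaphor within its binding domain → licit binder.
*Yuki₄* does not c-command the anaphor → cannot bind it.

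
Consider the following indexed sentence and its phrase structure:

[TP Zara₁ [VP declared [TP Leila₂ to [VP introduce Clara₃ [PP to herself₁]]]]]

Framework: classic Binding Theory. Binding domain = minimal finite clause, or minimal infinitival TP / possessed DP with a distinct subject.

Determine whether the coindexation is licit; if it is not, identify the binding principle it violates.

The two coindexed NPs are *Zara₁* and *herself₁*.
*herself₁* is an anaphor. Principle A requires it to be bound within its binding domain — the embedded TP, whose subject is Leila₂.
Within that domain it is c-commanded by *Leila₂*, *Clara₃*, none of which share its index.
*Zara₁* does c-command the anaphor, but from outside its binding domain.
The anaphor is unbound in its domain → Principle A violation.

Principle A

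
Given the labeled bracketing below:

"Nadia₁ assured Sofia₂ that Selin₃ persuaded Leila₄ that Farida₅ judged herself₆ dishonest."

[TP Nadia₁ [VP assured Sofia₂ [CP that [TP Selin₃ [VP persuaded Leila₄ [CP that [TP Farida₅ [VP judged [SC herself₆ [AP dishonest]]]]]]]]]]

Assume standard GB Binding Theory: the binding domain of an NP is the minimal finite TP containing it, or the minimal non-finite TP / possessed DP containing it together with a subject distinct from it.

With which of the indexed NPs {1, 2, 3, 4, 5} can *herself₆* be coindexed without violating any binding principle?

{5}

*herself* is an anaphor, so Principle A applies: it must be bound in its binding domain.
Binding domain of *herself₆*: the embedded TP, whose subject is Farida₅.
*Nadia₁* c-commands the anaphor but is outside its binding domain → cannot satisfy Principle A.
*Sofia₂* c-commands the anaphor but is outside its binding domain → cannot satisfy Principle A.
*Selin₃* c-commands the anaphor but is outside its binding domain → cannot satisfy Principle A.
*Leila₄* c-commands the anaphor but is outside its binding domain → cannot satisfy Principle A.
*Farida₅* c-commands the anaphor within its binding domain → licit binder.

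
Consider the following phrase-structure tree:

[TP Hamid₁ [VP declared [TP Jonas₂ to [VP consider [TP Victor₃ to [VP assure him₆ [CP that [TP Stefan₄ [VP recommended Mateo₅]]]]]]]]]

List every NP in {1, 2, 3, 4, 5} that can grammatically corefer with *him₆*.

{1, 2}

*him* is a pronoun, so Principle B applies: it must be free in its binding domain.
Binding domain of *him₆*: the embedded TP, whose subject is Victor₃.
*Hamid₁* c-commands the pronoun but from outside its binding domain, and is not c-commanded by it → coindexation permitted.
*Jonas₂* c-commands the pronoun but from outside its binding domain, and is not c-commanded by it → coindexation permitted.
*Victor₃* c-commands the pronoun within its binding domain → coindexation would violate Principle B.
*Stefan₄*: the pronoun c-commands this R-expression → coindexation would violate Principle C on *Stefan₄*.
*Mateo₅*: the pronoun c-commands this R-expression → coindexation would violate Principle C on *Mateo₅*.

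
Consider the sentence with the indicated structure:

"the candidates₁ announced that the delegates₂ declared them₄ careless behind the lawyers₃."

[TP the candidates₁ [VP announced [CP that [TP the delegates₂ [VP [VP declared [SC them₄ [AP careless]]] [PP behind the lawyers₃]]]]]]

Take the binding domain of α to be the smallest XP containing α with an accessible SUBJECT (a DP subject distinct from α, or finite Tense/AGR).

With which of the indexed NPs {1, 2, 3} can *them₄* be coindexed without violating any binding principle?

*them* is a pronoun, so Principle B applies: it must be free in its binding domain.
Binding domain of *them₄*: the embedded TP, whose subject is the delegates₂.
*the candidates₁* c-commands the pronoun but from outside its binding domain, and is not c-commanded by it → coindexation permitted.
*the delegates₂* c-commands the pronoun within its binding domain → coindexation would violate Principle B.
*the lawyers₃* and the pronoun do not c-command one another → neither Principle B nor Principle C is at stake; coindexation permitted.

{1, 3}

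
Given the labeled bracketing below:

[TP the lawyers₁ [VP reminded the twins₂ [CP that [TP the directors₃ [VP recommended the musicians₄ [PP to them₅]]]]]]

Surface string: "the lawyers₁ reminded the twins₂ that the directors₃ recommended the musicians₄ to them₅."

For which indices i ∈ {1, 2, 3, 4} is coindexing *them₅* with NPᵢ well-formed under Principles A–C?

*them* is a pronoun, so Principle B applies: it must be free in its binding domain.
Binding domain of *them₅*: the embedded TP, whose subject is the directors₃.
*the lawyers₁* c-commands the pronoun but from outside its binding domain, and is not c-commanded by it → coindexation permitted.
*the twins₂* c-commands the pronoun but from outside its binding domain, and is not c-commanded by it → coindexation permitted.
*the directors₃* c-commands the pronoun within its binding domain → coindexation would violate Principle B.
*the musicians₄* c-commands the pronoun within its binding domain → coindexation would violate Principle B.

{1, 2}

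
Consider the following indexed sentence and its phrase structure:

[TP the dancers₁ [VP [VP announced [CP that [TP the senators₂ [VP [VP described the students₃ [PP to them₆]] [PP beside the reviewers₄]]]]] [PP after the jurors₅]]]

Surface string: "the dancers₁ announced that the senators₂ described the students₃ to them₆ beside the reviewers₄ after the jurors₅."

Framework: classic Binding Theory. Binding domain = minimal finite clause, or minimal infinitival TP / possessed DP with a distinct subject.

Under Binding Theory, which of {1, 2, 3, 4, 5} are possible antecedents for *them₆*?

{1, 4, 5}

*them* is a pronoun, so Principle B applies: it must be free in its binding domain.
Binding domain of *them₆*: the embedded TP, whose subject is the senators₂.
*the dancers₁* c-commands the pronoun but from outside its binding domain, and is not c-commanded by it → coindexation permitted.
*the senators₂* c-commands the pronoun within its binding domain → coindexation would violate Principle B.
*the students₃* c-commands the pronoun within its binding domain → coindexation would violate Principle B.
*the reviewers₄* and the pronoun do not c-command one another → neither Principle B nor Principle C is at stake; coindexation permitted.
*the jurors₅* and the pronoun do not c-command one another → neither Principle B nor Principle C is at stake; coindexation permitted.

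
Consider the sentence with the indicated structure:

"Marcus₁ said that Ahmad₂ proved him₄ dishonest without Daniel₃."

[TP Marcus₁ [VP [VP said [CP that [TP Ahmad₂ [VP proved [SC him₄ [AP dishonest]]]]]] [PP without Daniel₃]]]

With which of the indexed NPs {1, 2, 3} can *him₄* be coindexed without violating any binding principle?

{1, 3}

*him* is a pronoun, so Principle B applies: it must be free in its binding domain.
Binding domain of *him₄*: the embedded TP, whose subject is Ahmad₂.
*Marcus₁* c-commands the pronoun but from outside its binding domain, and is not c-commanded by it → coindexation permitted.
*Ahmad₂* c-commands the pronoun within its binding domain → coindexation would violate Principle B.
*Daniel₃* and the pronoun do not c-command one another → neither Principle B nor Principle C is at stake; coindexation permitted.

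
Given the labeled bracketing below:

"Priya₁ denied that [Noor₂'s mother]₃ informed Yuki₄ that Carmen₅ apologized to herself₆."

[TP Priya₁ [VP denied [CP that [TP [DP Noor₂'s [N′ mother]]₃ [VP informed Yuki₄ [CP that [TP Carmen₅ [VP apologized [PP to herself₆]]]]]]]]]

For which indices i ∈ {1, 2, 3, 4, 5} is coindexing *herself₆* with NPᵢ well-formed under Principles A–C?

{5}

*herself* is an anaphor, so Principle A applies: it must be bound in its binding domain.
Binding domain of *herself₆*: the embedded TP, whose subject is Carmen₅.
*Priya₁* c-commands the anaphor but is outside its binding domain → cannot satisfy Principle A.
*Noor₂* does not c-command the anaphor → cannot bind it.
*[Noor₂'s mother]₃* c-commands the anaphor but is outside its binding domain → cannot satisfy Principle A.
*Yuki₄* c-commands the anaphor but is outside its binding domain → cannot satisfy Principle A.
*Carmen₅* c-commands the anaphor within its binding domain → licit binder.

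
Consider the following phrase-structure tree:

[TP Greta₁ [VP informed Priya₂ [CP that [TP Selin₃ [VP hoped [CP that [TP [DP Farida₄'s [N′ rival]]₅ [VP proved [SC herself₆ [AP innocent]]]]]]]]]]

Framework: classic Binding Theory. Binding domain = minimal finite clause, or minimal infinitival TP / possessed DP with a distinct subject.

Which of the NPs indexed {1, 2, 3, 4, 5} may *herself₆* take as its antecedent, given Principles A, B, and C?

*herself* is an anaphor, so Principle A applies: it must be bound in its binding domain.
Binding domain of *herself₆*: the embedded TP, whose subject is [Farida₄'s rival]₅.
*Greta₁* c-commands the anaphor but is outside its binding domain → cannot satisfy Principle A.
*Priya₂* c-commands the anaphor but is outside its binding domain → cannot satisfy Principle A.
*Selin₃* c-commands the anaphor but is outside its binding domain → cannot satisfy Principle A.
*Farida₄* does not c-command the anaphor → cannot bind it.
*[Farida₄'s rival]₅* c-commands the anaphor within its binding domain → licit binder.

{5}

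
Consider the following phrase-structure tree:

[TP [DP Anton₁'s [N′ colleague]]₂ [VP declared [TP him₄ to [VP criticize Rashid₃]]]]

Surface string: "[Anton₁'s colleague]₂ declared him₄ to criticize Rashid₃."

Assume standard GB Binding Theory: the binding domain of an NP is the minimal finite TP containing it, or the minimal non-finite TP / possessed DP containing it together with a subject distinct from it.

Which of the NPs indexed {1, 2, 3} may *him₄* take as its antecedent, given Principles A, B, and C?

{1}

*him* is a pronoun, so Principle B applies: it must be free in its binding domain.
Binding domain of *him₄*: the matrix TP, whose subject is [Anton₁'s colleague]₂.
*Anton₁* and the pronoun do not c-command one another → neither Principle B nor Principle C is at stake; coindexation permitted.
*[Anton₁'s colleague]₂* c-commands the pronoun within its binding domain → coindexation would violate Principle B.
*Rashid₃*: the pronoun c-commands this R-expression → coindexation would violate Principle C on *Rashid₃*.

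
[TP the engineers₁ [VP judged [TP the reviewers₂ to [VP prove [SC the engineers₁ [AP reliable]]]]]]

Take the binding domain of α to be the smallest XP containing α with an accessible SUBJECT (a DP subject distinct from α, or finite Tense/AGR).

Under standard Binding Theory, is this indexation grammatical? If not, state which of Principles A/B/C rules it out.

The two coindexed NPs are *the engineers₁* (the higher occurrence) and *the engineers₁* (the lower occurrence).
*the engineers₁* (the lower occurrence) is an R-expression. Principle C requires it to be free everywhere.
*the engineers₁* (the higher occurrence) c-commands it and carries the same index.
The R-expression is bound → Principle C violation.

Principle C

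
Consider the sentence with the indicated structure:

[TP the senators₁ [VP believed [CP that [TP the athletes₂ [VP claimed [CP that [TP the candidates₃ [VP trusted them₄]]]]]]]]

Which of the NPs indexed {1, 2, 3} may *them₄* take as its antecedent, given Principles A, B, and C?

*them* is a pronoun, so Principle B applies: it must be free in its binding domain.
Binding domain of *them₄*: the embedded TP, whose subject is the candidates₃.
*the senators₁* c-commands the pronoun but from outside its binding domain, and is not c-commanded by it → coindexation permitted.
*the athletes₂* c-commands the pronoun but from outside its binding domain, and is not c-commanded by it → coindexation permitted.
*the candidates₃* c-commands the pronoun within its binding domain → coindexation would violate Principle B.

{1, 2}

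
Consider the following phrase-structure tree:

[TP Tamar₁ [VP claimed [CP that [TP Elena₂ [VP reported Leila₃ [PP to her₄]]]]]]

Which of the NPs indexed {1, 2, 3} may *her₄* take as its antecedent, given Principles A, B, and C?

{1}

*her* is a pronoun, so Principle B applies: it must be free in its binding domain.
Binding domain of *her₄*: the embedded TP, whose subject is Elena₂.
*Tamar₁* c-commands the pronoun but from outside its binding domain, and is not c-commanded by it → coindexation permitted.
*Elena₂* c-commands the pronoun within its binding domain → coindexation would violate Principle B.
*Leila₃* c-commands the pronoun within its binding domain → coindexation would violate Principle B.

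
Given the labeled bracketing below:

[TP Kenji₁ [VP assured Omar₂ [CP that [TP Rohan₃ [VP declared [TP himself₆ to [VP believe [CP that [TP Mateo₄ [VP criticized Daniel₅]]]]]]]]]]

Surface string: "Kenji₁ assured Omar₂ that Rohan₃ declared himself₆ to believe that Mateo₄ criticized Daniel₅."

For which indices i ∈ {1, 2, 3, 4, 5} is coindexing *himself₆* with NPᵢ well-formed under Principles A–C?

{3}

*himself* is an anaphor, so Principle A applies: it must be bound in its binding domain.
Binding domain of *himself₆*: the embedded TP, whose subject is Rohan₃.
*Kenji₁* c-commands the anaphor but is outside its binding domain → cannot satisfy Principle A.
*Omar₂* c-commands the anaphor but is outside its binding domain → cannot satisfy Principle A.
*Rohan₃* c-commands the anaphor within its binding domain → licit binder.
*Mateo₄* does not c-command the anaphor → cannot bind it.
*Daniel₅* does not c-command the anaphor → cannot bind it.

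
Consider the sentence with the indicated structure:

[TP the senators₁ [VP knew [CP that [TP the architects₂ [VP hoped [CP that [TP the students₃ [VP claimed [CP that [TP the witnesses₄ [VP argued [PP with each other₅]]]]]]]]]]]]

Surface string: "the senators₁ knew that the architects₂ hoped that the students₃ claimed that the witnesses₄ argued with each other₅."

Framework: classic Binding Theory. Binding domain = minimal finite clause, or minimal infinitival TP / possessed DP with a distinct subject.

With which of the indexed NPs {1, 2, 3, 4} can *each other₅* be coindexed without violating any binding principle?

{4}

*each other* is an anaphor, so Principle A applies: it must be bound in its binding domain.
Binding domain of *each other₅*: the embedded TP, whose subject is the witnesses₄.
*the senators₁* c-commands the anaphor but is outside its binding domain → cannot satisfy Principle A.
*the architects₂* c-commands the anaphor but is outside its binding domain → cannot satisfy Principle A.
*the students₃* c-commands the anaphor but is outside its binding domain → cannot satisfy Principle A.
*the witnesses₄* c-commands the anaphor within its binding domain → licit binder.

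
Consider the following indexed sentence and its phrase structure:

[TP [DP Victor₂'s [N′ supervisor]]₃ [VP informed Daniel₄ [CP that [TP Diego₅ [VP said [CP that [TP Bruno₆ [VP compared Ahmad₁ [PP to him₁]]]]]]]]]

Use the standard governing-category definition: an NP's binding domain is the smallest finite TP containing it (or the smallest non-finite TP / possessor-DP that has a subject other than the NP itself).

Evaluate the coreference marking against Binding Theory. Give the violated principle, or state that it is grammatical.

The two coindexed NPs are *Ahmad₁* and *him₁*.
*him₁* is a pronoun. Its binding domain is the embedded TP, whose subject is Bruno₆.
*Ahmad₁* c-commands it within that domain and carries the same index.
The pronoun is locally bound → Principle B violation.

Principle B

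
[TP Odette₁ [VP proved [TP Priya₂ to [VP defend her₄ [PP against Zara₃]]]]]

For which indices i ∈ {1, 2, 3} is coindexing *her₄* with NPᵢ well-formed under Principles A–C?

*her* is a pronoun, so Principle B applies: it must be free in its binding domain.
Binding domain of *her₄*: the embedded TP, whose subject is Priya₂.
*Odette₁* c-commands the pronoun but from outside its binding domain, and is not c-commanded by it → coindexation permitted.
*Priya₂* c-commands the pronoun within its binding domain → coindexation would violate Principle B.
*Zara₃*: the pronoun c-commands this R-expression → coindexation would violate Principle C on *Zara₃*.

{1}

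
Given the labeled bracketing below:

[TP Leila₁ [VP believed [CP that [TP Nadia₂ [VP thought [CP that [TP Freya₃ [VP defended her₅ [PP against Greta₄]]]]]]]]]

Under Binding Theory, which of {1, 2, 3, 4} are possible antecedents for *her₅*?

{1, 2}

*her* is a pronoun, so Principle B applies: it must be free in its binding domain.
Binding domain of *her₅*: the embedded TP, whose subject is Freya₃.
*Leila₁* c-commands the pronoun but from outside its binding domain, and is not c-commanded by it → coindexation permitted.
*Nadia₂* c-commands the pronoun but from outside its binding domain, and is not c-commanded by it → coindexation permitted.
*Freya₃* c-commands the pronoun within its binding domain → coindexation would violate Principle B.
*Greta₄*: the pronoun c-commands this R-expression → coindexation would violate Principle C on *Greta₄*.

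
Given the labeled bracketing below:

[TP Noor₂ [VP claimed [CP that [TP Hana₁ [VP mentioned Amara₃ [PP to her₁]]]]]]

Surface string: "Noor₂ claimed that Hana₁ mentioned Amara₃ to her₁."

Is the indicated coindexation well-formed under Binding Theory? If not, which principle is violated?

The two coindexed NPs are *Hana₁* and *her₁*.
*her₁* is a pronoun. Its binding domain is the embedded TP, whose subject is Hana₁.
*Hana₁* c-commands it within that domain and carries the same index.
The pronoun is locally bound → Principle B violation.

Principle B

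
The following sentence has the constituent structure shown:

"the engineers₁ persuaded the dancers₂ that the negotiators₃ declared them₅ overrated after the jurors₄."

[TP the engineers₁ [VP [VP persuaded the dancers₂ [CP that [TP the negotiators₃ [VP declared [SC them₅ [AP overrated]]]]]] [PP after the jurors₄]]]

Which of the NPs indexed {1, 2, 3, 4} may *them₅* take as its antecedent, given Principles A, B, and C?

{1, 2, 4}

*them* is a pronoun, so Principle B applies: it must be free in its binding domain.
Binding domain of *them₅*: the embedded TP, whose subject is the negotiators₃.
*the engineers₁* c-commands the pronoun but from outside its binding domain, and is not c-commanded by it → coindexation permitted.
*the dancers₂* c-commands the pronoun but from outside its binding domain, and is not c-commanded by it → coindexation permitted.
*the negotiators₃* c-commands the pronoun within its binding domain → coindexation would violate Principle B.
*the jurors₄* and the pronoun do not c-command one another → neither Principle B nor Principle C is at stake; coindexation permitted.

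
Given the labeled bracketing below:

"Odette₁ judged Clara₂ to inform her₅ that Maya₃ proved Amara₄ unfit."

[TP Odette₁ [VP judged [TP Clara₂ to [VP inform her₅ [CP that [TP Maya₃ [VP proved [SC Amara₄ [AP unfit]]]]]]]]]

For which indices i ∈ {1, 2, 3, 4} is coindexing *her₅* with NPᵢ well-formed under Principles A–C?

*her* is a pronoun, so Principle B applies: it must be free in its binding domain.
Binding domain of *her₅*: the embedded TP, whose subject is Clara₂.
*Odette₁* c-commands the pronoun but from outside its binding domain, and is not c-commanded by it → coindexation permitted.
*Clara₂* c-commands the pronoun within its binding domain → coindexation would violate Principle B.
*Maya₃*: the pronoun c-commands this R-expression → coindexation would violate Principle C on *Maya₃*.
*Amara₄*: the pronoun c-commands this R-expression → coindexation would violate Principle C on *Amara₄*.

{1}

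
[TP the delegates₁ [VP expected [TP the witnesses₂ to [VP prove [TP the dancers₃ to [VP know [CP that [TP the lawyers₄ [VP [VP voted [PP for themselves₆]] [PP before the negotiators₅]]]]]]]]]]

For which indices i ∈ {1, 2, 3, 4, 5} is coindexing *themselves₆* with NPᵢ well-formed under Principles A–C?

{4}

*themselves* is an anaphor, so Principle A applies: it must be bound in its binding domain.
Binding domain of *themselves₆*: the embedded TP, whose subject is the lawyers₄.
*the delegates₁* c-commands the anaphor but is outside its binding domain → cannot satisfy Principle A.
*the witnesses₂* c-commands the anaphor but is outside its binding domain → cannot satisfy Principle A.
*the dancers₃* c-commands the anaphor but is outside its binding domain → cannot satisfy Principle A.
*the lawyers₄* c-commands the anaphor within its binding domain → licit binder.
*the negotiators₅* does not c-command the anaphor → cannot bind it.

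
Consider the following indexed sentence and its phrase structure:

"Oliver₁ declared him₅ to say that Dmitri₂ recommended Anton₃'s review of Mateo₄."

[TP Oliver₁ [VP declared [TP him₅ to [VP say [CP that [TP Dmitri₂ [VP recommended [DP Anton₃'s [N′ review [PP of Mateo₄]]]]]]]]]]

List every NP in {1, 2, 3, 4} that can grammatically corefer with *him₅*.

*him* is a pronoun, so Principle B applies: it must be free in its binding domain.
Binding domain of *him₅*: the matrix TP, whose subject is Oliver₁.
*Oliver₁* c-commands the pronoun within its binding domain → coindexation would violate Principle B.
*Dmitri₂*: the pronoun c-commands this R-expression → coindexation would violate Principle C on *Dmitri₂*.
*Anton₃*: the pronoun c-commands this R-expression → coindexation would violate Principle C on *Anton₃*.
*Mateo₄*: the pronoun c-commands this R-expression → coindexation would violate Principle C on *Mateo₄*.

none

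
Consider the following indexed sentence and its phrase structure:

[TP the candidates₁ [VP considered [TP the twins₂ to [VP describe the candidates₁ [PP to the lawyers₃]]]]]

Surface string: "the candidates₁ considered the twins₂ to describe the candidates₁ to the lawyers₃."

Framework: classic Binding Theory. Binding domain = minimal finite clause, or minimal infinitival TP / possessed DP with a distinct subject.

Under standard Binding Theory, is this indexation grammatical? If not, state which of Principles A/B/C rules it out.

Principle C

The two coindexed NPs are *the candidates₁* (the lower occurrence) and *the candidates₁* (the higher occurrence).
*the candidates₁* (the lower occurrence) is an R-expression. Principle C requires it to be free everywhere.
*the candidates₁* (the higher occurrence) c-commands it and carries the same index.
The R-expression is bound → Principle C violation.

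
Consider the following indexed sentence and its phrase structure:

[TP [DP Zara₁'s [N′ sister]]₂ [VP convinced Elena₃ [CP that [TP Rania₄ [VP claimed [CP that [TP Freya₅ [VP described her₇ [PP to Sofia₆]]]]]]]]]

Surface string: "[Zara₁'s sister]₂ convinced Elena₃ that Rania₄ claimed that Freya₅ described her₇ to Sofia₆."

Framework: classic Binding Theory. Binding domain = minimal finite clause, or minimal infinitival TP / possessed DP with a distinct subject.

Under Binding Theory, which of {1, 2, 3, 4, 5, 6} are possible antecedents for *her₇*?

{1, 2, 3, 4}

*her* is a pronoun, so Principle B applies: it must be free in its binding domain.
Binding domain of *her₇*: the embedded TP, whose subject is Freya₅.
*Zara₁* and the pronoun do not c-command one another → neither Principle B nor Principle C is at stake; coindexation permitted.
*[Zara₁'s sister]₂* c-commands the pronoun but from outside its binding domain, and is not c-commanded by it → coindexation permitted.
*Elena₃* c-commands the pronoun but from outside its binding domain, and is not c-commanded by it → coindexation permitted.
*Rania₄* c-commands the pronoun but from outside its binding domain, and is not c-commanded by it → coindexation permitted.
*Freya₅* c-commands the pronoun within its binding domain → coindexation would violate Principle B.
*Sofia₆*: the pronoun c-commands this R-expression → coindexation would violate Principle C on *Sofia₆*.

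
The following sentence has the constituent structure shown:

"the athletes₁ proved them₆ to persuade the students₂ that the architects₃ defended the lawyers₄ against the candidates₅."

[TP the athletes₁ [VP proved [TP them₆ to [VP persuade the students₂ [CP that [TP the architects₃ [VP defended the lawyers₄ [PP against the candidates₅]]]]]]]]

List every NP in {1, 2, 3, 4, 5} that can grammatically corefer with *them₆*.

*them* is a pronoun, so Principle B applies: it must be free in its binding domain.
Binding domain of *them₆*: the matrix TP, whose subject is the athletes₁.
*the athletes₁* c-commands the pronoun within its binding domain → coindexation would violate Principle B.
*the students₂*: the pronoun c-commands this R-expression → coindexation would violate Principle C on *the students₂*.
*the architects₃*: the pronoun c-commands this R-expression → coindexation would violate Principle C on *the architects₃*.
*the lawyers₄*: the pronoun c-commands this R-expression → coindexation would violate Principle C on *the lawyers₄*.
*the candidates₅*: the pronoun c-commands this R-expression → coindexation would violate Principle C on *the candidates₅*.

none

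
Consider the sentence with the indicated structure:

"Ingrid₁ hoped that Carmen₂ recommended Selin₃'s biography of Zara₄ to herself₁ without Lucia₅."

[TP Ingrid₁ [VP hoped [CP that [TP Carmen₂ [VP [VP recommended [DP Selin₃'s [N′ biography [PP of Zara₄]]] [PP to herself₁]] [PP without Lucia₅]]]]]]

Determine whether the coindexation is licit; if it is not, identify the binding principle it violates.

The two coindexed NPs are *Ingrid₁* and *herself₁*.
*herself₁* is an anaphor. Principle A requires it to be bound within its binding domain — the embedded TP, whose subject is Carmen₂.
Within that domain it is c-commanded by *Carmen₂*, which does not share its index.
*Ingrid₁* does c-command the anaphor, but from outside its binding domain.
The anaphor is unbound in its domain → Principle A violation.

Principle A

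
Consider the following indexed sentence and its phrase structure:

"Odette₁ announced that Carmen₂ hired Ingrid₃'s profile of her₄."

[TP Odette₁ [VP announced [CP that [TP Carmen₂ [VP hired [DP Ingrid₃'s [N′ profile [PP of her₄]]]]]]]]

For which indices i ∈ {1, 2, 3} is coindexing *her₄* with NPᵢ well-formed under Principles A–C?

*her* is a pronoun, so Principle B applies: it must be free in its binding domain.
Binding domain of *her₄*: the possessed DP, whose subject is Ingrid₃.
*Odette₁* c-commands the pronoun but from outside its binding domain, and is not c-commanded by it → coindexation permitted.
*Carmen₂* c-commands the pronoun but from outside its binding domain, and is not c-commanded by it → coindexation permitted.
*Ingrid₃* c-commands the pronoun within its binding domain → coindexation would violate Principle B.

{1, 2}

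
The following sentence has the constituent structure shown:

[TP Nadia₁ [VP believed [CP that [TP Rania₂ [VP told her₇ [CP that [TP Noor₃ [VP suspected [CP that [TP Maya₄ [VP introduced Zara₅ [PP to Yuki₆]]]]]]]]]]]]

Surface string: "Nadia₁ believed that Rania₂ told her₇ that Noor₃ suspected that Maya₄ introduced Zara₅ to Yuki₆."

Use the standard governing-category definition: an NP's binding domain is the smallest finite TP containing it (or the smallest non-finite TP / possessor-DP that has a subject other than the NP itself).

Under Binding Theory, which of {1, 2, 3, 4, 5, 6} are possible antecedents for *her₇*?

*her* is a pronoun, so Principle B applies: it must be free in its binding domain.
Binding domain of *her₇*: the embedded TP, whose subject is Rania₂.
*Nadia₁* c-commands the pronoun but from outside its binding domain, and is not c-commanded by it → coindexation permitted.
*Rania₂* c-commands the pronoun within its binding domain → coindexation would violate Principle B.
*Noor₃*: the pronoun c-commands this R-expression → coindexation would violate Principle C on *Noor₃*.
*Maya₄*: the pronoun c-commands this R-expression → coindexation would violate Principle C on *Maya₄*.
*Zara₅*: the pronoun c-commands this R-expression → coindexation would violate Principle C on *Zara₅*.
*Yuki₆*: the pronoun c-commands this R-expression → coindexation would violate Principle C on *Yuki₆*.

{1}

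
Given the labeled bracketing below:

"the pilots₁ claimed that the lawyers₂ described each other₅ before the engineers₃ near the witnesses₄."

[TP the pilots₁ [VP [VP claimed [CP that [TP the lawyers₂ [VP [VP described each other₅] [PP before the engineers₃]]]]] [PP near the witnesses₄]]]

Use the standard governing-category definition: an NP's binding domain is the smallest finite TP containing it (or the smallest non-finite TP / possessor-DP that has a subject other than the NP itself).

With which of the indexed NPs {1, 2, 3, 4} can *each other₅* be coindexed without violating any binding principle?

*each other* is an anaphor, so Principle A applies: it must be bound in its binding domain.
Binding domain of *each other₅*: the embedded TP, whose subject is the lawyers₂.
*the pilots₁* c-commands the anaphor but is outside its binding domain → cannot satisfy Principle A.
*the lawyers₂* c-commands the anaphor within its binding domain → licit binder.
*the engineers₃* does not c-command the anaphor → cannot bind it.
*the witnesses₄* does not c-command the anaphor → cannot bind it.

{2}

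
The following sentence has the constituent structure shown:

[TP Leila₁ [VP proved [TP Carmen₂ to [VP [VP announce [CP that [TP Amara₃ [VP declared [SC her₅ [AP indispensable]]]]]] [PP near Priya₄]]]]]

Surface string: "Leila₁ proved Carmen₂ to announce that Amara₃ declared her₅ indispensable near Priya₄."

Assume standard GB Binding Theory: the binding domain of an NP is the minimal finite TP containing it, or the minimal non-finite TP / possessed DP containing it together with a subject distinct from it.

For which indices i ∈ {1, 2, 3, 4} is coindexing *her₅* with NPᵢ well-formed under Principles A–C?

{1, 2, 4}

*her* is a pronoun, so Principle B applies: it must be free in its binding domain.
Binding domain of *her₅*: the embedded TP, whose subject is Amara₃.
*Leila₁* c-commands the pronoun but from outside its binding domain, and is not c-commanded by it → coindexation permitted.
*Carmen₂* c-commands the pronoun but from outside its binding domain, and is not c-commanded by it → coindexation permitted.
*Amara₃* c-commands the pronoun within its binding domain → coindexation would violate Principle B.
*Priya₄* and the pronoun do not c-command one another → neither Principle B nor Principle C is at stake; coindexation permitted.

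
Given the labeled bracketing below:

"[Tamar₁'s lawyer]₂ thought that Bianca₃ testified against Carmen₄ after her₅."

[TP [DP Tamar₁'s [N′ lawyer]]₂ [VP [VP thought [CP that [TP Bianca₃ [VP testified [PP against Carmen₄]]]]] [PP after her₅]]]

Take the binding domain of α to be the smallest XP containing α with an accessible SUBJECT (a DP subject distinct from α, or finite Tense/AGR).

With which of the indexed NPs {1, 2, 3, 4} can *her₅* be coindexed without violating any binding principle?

{1, 3, 4}

*her* is a pronoun, so Principle B applies: it must be free in its binding domain.
Binding domain of *her₅*: the matrix TP, whose subject is [Tamar₁'s lawyer]₂.
*Tamar₁* and the pronoun do not c-command one another → neither Principle B nor Principle C is at stake; coindexation permitted.
*[Tamar₁'s lawyer]₂* c-commands the pronoun within its binding domain → coindexation would violate Principle B.
*Bianca₃* and the pronoun do not c-command one another → neither Principle B nor Principle C is at stake; coindexation permitted.
*Carmen₄* and the pronoun do not c-command one another → neither Principle B nor Principle C is at stake; coindexation permitted.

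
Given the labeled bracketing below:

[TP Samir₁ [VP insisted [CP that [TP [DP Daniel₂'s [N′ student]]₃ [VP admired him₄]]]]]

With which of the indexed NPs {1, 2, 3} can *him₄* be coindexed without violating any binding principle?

{1, 2}

*him* is a pronoun, so Principle B applies: it must be free in its binding domain.
Binding domain of *him₄*: the embedded TP, whose subject is [Daniel₂'s student]₃.
*Samir₁* c-commands the pronoun but from outside its binding domain, and is not c-commanded by it → coindexation permitted.
*Daniel₂* and the pronoun do not c-command one another → neither Principle B nor Principle C is at stake; coindexation permitted.
*[Daniel₂'s student]₃* c-commands the pronoun within its binding domain → coindexation would violate Principle B.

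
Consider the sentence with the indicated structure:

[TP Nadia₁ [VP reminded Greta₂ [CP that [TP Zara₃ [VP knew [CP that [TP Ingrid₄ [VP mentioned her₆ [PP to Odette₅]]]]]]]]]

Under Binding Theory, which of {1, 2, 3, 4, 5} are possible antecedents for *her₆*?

{1, 2, 3}

*her* is a pronoun, so Principle B applies: it must be free in its binding domain.
Binding domain of *her₆*: the embedded TP, whose subject is Ingrid₄.
*Nadia₁* c-commands the pronoun but from outside its binding domain, and is not c-commanded by it → coindexation permitted.
*Greta₂* c-commands the pronoun but from outside its binding domain, and is not c-commanded by it → coindexation permitted.
*Zara₃* c-commands the pronoun but from outside its binding domain, and is not c-commanded by it → coindexation permitted.
*Ingrid₄* c-commands the pronoun within its binding domain → coindexation would violate Principle B.
*Odette₅*: the pronoun c-commands this R-expression → coindexation would violate Principle C on *Odette₅*.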